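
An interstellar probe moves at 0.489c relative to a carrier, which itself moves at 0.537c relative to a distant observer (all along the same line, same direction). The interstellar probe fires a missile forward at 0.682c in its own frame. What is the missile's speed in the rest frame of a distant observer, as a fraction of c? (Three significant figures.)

0.962c

Apply u = (u'+v)/(1+u'v) twice. Missile in the carrier frame: (0.682+0.489)/(1+0.682·0.489) = 1.171/1.333498 = 0.87814c.
That velocity, transformed to the rest frame of a distant observer: (0.87814+0.537)/(1+0.87814·0.537) = 1.41514/1.47156118 = 0.96166c.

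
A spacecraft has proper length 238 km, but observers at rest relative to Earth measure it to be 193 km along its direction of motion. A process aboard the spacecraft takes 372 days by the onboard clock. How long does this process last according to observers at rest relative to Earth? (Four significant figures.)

From L = L₀/γ: γ = 238/193 = 1.23316.
Δt = γΔτ = 1.23316 × 372 = 458.7 days.

458.7 days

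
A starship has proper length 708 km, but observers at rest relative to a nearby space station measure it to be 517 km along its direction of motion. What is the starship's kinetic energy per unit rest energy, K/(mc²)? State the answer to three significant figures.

γ = L₀/L = 708/517 = 1.36944.
K/(mc²) = γ − 1 = 1.36944 − 1 = 0.369.

0.369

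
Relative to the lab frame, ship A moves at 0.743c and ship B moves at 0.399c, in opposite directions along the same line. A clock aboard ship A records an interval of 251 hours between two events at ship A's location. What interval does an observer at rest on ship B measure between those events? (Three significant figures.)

530 hours

Transform ship A's velocity into ship B's frame: (0.743 + 0.399)/(1 + 0.743·0.399) = 1.142/1.296457, so the relative speed is 0.88086c.
γ for this relative speed: γ = 1/√(1 − 0.775914) = 2.1125.
Ship A's interval is proper; time dilation gives Δt_B = γΔτ = 2.1125 × 251 hours = 530 hours.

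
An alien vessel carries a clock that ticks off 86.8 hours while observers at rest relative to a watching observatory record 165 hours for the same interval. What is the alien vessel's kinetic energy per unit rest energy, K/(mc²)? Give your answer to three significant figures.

0.901

From Δt = γΔτ: γ = 165/86.8 = 1.90092.
Since K = (γ−1)mc², K/(mc²) = 1.90092 − 1 = 0.901.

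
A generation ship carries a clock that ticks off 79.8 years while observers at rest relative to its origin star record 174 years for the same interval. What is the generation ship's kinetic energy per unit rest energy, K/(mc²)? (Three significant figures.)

1.18

γ = Δt/Δτ = 174/79.8 = 2.18045.
Since K = (γ−1)mc², K/(mc²) = 2.18045 − 1 = 1.18.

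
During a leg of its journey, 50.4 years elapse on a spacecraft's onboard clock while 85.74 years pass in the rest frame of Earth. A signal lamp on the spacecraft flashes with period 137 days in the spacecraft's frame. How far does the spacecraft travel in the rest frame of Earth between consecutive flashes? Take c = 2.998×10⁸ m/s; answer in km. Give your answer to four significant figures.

The time-dilation ratio gives γ = 85.74/50.4 = 1.70119.
β = √(1 − 1/γ²) = 0.80899. Lab-frame period = γτ = 1.70119×137 days = 233.06 days. Distance = βc × γτ = 0.80899 × 2.998×10⁸ m/s × 20136384 s = 4.8838×10^15 m = 4.884×10^12 km.

4.884×10^12 km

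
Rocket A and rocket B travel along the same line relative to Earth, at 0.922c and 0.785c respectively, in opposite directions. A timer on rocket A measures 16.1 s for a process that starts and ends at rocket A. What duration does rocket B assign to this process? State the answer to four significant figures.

The velocity of rocket A relative to rocket B is (0.922 + 0.785)c / (1 + 0.922×0.785) = 0.99027c; relative speed 0.99027c.
γ for this relative speed: γ = 1/√(1 − 0.980635) = 7.1861.
The clock on rocket A records proper time, so rocket B measures Δt = γΔτ = 7.1861 × 16.1 = 115.7 s.

115.7 s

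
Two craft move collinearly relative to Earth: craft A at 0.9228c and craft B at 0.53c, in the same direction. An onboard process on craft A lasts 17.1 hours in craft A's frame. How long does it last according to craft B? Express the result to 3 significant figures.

26.7 hours

Transform craft A's velocity into craft B's frame: (0.9228 − 0.53)/(1 − 0.9228·0.53) = 0.3928/0.510916, so the relative speed is 0.76882c.
γ for this relative speed: γ = 1/√(1 − 0.591084) = 1.5638.
The clock on craft A records proper time, so craft B measures Δt = γΔτ = 1.5638 × 17.1 = 26.7 hours.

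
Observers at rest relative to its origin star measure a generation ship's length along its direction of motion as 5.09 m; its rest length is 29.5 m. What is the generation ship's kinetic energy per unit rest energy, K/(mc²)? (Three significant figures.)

4.80

From L = L₀/γ: γ = 29.5/5.09 = 5.79568.
K/(mc²) = γ − 1 = 5.79568 − 1 = 4.80.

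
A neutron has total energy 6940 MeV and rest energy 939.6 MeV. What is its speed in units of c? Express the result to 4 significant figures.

Total energy E = γmc² gives γ = 6940/939.6 = 7.3861.
Hence β = √(1 − 1/γ²) = √(1 − 0.0183303) = √0.9816697 = 0.9908.

0.9908c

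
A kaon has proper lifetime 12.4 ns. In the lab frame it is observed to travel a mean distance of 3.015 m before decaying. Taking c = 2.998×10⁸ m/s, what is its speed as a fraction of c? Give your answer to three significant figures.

0.630c

d = βγcτ ⇒ βγ = d/(cτ) = 3.015 m / (3.71752 m) = 0.81102.
β = (βγ)/√(1+(βγ)²) = 0.81102/√1.657753 = 0.630.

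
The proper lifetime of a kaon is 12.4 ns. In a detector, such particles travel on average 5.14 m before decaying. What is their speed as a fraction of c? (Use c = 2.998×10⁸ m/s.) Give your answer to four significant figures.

0.8103c

Lab distance = (lab lifetime)·v = γτ·βc, so βγ = d/(cτ) = 5.140/(2.998×10⁸ × 1.240×10^-8) = 1.3826.
With βγ = 1.3826: γ² = 1 + (βγ)² = 2.91158, and β = (βγ)/γ = 1.3826/1.70634 = 0.8103.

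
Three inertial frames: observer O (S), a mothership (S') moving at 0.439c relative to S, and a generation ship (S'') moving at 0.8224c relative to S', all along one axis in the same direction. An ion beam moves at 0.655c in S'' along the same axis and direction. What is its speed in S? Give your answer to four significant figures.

First combine the ion beam and generation ship (S''→S'): u₁ = (0.655 + 0.8224)/(1 + 0.655×0.8224) = 1.4774/1.538672 = 0.96018.
Then combine with the mothership (S'→S): u = (0.96018 + 0.439)/(1 + 0.96018×0.439) = 1.39918/1.42151902 = 0.98429.

0.9843c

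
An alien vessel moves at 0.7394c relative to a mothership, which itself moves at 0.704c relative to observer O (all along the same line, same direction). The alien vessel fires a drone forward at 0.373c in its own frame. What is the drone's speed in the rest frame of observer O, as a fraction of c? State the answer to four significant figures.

Compose velocities in two stages. Stage 1 (into S'): u₁ = (0.373+0.7394)/(1+0.373×0.7394) = 0.87193.
Stage 2 (into S): u = (0.87193+0.704)/(1+0.87193×0.704) = 0.97651, so the speed is 0.9765c.

0.9765c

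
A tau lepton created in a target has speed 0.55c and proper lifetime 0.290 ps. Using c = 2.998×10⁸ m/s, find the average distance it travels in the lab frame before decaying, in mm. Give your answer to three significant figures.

γ = 1/√(1 − β²) = 1/√(1 − 0.3025) = 1/√0.6975 = 1/0.835165 = 1.1974.
Lab-frame lifetime: Δt = γτ = 1.1974 × 0.290 ps = 0.34725 ps.
Distance: d = vΔt = 0.55 × 2.998×10⁸ m/s × 3.4725×10^-13 s = 5.73×10^-5 m = 0.0573 mm.

0.0573 mm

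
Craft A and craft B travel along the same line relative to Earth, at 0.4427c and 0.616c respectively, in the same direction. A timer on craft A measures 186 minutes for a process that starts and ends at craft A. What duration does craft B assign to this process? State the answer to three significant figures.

Transform craft A's velocity into craft B's frame: (0.4427 − 0.616)/(1 − 0.4427·0.616) = −0.1733/0.7272968, so the relative speed is 0.23828c.
γ for this relative speed: γ = 1/√(1 − 0.0567774) = 1.0297.
The clock on craft A records proper time, so craft B measures Δt = γΔτ = 1.0297 × 186 = 192 minutes.

192 minutes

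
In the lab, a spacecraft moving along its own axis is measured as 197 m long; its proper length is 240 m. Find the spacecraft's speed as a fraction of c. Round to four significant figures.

0.5712c

Length contraction gives γ = L₀/L = 240/197 = 1.2183.
β = √(1 − 1/γ²) = √0.326261 = 0.5712.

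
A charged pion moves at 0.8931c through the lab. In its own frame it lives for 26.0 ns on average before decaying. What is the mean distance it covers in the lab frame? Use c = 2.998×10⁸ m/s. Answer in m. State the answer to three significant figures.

γ = 1/√(1 − β²) = 1/√(1 − 0.79762761) = 1/√0.20237239 = 1/0.449858 = 2.2229.
Lab-frame lifetime: Δt = γτ = 2.2229 × 26.0 ns = 57.795 ns.
Distance: d = vΔt = 0.8931 × 2.998×10⁸ m/s × 5.7795×10^-8 s = 15.5 m.

15.5 m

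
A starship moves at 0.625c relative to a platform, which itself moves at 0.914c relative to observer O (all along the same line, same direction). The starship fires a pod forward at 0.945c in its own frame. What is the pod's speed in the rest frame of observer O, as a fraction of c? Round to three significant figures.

Compose velocities in two stages. Stage 1 (into S'): u₁ = (0.945+0.625)/(1+0.945×0.625) = 0.98703.
Stage 2 (into S): u = (0.98703+0.914)/(1+0.98703×0.914) = 0.99941, so the speed is 0.999c.

0.999c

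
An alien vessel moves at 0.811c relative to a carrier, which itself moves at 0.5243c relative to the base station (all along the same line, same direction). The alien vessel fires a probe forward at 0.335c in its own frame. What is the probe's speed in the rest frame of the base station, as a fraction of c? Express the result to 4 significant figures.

0.9681c

Compose velocities in two stages. Stage 1 (into S'): u₁ = (0.335+0.811)/(1+0.335×0.811) = 0.90117.
Stage 2 (into S): u = (0.90117+0.5243)/(1+0.90117×0.5243) = 0.96807, so the speed is 0.9681c.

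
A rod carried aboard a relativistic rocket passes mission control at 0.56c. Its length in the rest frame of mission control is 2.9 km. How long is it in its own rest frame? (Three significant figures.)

γ = 1/√(1 − β²) = 1/√(1 − 0.3136) = 1/√0.6864 = 1/0.828493 = 1.207.
Proper length: L₀ = γ·L = 1.207 × 2.9 = 3.50 km.

3.50 km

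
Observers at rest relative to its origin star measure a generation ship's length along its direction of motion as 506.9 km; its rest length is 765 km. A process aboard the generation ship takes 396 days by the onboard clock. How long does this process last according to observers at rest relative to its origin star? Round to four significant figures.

597.6 days

γ = L₀/L = 765/506.9 = 1.50917.
The same γ dilates the second interval: 1.50917 × 396 days = 597.6 days.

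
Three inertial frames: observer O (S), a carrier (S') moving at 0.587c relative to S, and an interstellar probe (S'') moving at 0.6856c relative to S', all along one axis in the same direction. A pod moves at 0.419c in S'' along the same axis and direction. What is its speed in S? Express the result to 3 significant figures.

First combine the pod and interstellar probe (S''→S'): u₁ = (0.419 + 0.6856)/(1 + 0.419×0.6856) = 1.1046/1.2872664 = 0.8581.
Then combine with the carrier (S'→S): u = (0.8581 + 0.587)/(1 + 0.8581×0.587) = 1.4451/1.5037047 = 0.96103.

0.961c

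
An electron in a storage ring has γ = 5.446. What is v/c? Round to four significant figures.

β = √(1 − 1/γ²) = √(1 − 1/29.658916) = √0.966283 = 0.9830.

0.9830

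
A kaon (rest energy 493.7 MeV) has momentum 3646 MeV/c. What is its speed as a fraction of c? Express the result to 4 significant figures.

pc/(mc²) = 3646/493.7 = 7.3851 = βγ = β/√(1−β²).
So β² = x²/(1 + x²) with x = 7.3851: x² = 54.5397, β² = 54.5397/55.5397 = 0.981995, β = 0.9910.

0.9910c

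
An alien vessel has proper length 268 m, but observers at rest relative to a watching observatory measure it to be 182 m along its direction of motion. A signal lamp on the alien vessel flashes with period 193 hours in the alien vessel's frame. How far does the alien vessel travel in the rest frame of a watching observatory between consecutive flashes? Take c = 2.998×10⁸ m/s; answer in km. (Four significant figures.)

From L = L₀/γ: γ = 268/182 = 1.47253.
β = √(1 − 1/γ²) = 0.73404. Lab-frame period = γτ = 1.47253×193 hours = 284.2 hours. Distance = βc × γτ = 0.73404 × 2.998×10⁸ m/s × 1023120 s = 2.2515×10^14 m = 2.252×10^11 km.

2.252×10^11 km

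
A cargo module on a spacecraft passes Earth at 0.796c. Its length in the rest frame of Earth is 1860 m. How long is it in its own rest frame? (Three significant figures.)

3070 m

γ = 1/√(1 − β²) = 1/√(1 − 0.633616) = 1/√0.366384 = 1/0.605297 = 1.6521.
Proper length: L₀ = γ·L = 1.6521 × 1860 = 3070 m.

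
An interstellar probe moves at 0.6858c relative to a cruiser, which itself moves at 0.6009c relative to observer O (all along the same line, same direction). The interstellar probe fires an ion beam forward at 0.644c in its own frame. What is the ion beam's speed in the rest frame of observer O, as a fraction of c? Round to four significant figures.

0.9801c

Apply u = (u'+v)/(1+u'v) twice. Ion beam in the cruiser frame: (0.644+0.6858)/(1+0.644·0.6858) = 1.3298/1.4416552 = 0.92241c.
That velocity, transformed to the rest frame of observer O: (0.92241+0.6009)/(1+0.92241·0.6009) = 1.52331/1.554276169 = 0.98008c.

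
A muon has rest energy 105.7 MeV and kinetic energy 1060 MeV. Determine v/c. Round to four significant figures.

K = (γ−1)mc², so γ = 1 + 1060/105.7 = 11.028.
Then v/c = √(1 − γ⁻²) = √(1 − 0.00822255) = √0.99177745 = 0.9959.

0.9959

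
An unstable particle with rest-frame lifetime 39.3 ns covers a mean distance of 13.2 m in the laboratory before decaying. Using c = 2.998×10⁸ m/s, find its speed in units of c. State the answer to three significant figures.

d = βγcτ ⇒ βγ = d/(cτ) = 13.20 m / (11.78214 m) = 1.1203.
β = (βγ)/√(1+(βγ)²) = 1.1203/√2.25507 = 0.746.

0.746c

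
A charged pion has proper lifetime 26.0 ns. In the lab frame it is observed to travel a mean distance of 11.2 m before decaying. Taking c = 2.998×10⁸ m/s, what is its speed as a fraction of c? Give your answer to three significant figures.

0.821c

Let x = d/(cτ) = 11.20 m / (2.998×10⁸ m/s × 2.600×10^-8 s) = 1.4369. Since d = βγcτ, x = βγ = β/√(1−β²).
Solving: β² = x²/(1+x²) = 2.06468/3.06468 = 0.673702, so β = 0.821.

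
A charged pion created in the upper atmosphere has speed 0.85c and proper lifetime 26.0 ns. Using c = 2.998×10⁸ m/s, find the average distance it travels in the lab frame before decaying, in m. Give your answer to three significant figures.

β² = 0.7225, so γ = 1/√0.2775 = 1.8983.
Lab-frame lifetime: Δt = γτ = 1.8983 × 26.0 ns = 49.356 ns.
Distance: d = vΔt = 0.85 × 2.998×10⁸ m/s × 4.9356×10^-8 s = 12.6 m.

12.6 m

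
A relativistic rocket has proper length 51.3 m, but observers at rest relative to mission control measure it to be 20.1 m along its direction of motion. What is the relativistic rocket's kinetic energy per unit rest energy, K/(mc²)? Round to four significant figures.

1.552

γ = L₀/L = 51.3/20.1 = 2.55224.
K/(mc²) = γ − 1 = 2.55224 − 1 = 1.552.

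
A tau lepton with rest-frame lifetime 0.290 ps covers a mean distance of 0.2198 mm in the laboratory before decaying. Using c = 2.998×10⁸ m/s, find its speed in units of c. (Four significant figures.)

0.9299c

Let x = d/(cτ) = 2.198×10^-4 m / (2.998×10⁸ m/s × 2.900×10^-13 s) = 2.5281. Since d = βγcτ, x = βγ = β/√(1−β²).
Solving: β² = x²/(1+x²) = 6.39129/7.39129 = 0.864706, so β = 0.9299.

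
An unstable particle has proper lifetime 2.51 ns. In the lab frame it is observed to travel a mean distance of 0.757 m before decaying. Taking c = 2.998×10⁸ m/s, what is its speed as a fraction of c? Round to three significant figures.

d = βγcτ ⇒ βγ = d/(cτ) = 0.7570 m / (0.752498 m) = 1.006.
β = (βγ)/√(1+(βγ)²) = 1.006/√2.01204 = 0.709.

0.709c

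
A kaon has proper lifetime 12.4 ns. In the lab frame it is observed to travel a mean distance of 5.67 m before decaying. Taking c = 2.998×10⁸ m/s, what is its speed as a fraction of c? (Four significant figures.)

d = βγcτ ⇒ βγ = d/(cτ) = 5.670 m / (3.71752 m) = 1.5252.
β = (βγ)/√(1+(βγ)²) = 1.5252/√3.32624 = 0.8363.

0.8363c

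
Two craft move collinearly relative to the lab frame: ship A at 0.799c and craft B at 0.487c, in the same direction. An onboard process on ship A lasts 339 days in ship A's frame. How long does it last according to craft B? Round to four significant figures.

The velocity of ship A relative to craft B is (0.799 − 0.487)c / (1 − 0.799×0.487) = 0.51073c; relative speed 0.51073c.
γ for this relative speed: γ = 1/√(1 − 0.260845) = 1.1631.
Ship A's interval is proper; time dilation gives Δt_B = γΔτ = 1.1631 × 339 days = 394.3 days.

394.3 days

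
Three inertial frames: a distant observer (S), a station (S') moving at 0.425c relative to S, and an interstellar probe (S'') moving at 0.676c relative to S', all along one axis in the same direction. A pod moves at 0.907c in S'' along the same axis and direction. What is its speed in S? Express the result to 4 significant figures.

0.9924c

Apply u = (u'+v)/(1+u'v) twice. Pod in the station frame: (0.907+0.676)/(1+0.907·0.676) = 1.583/1.613132 = 0.98132c.
That velocity, transformed to the rest frame of a distant observer: (0.98132+0.425)/(1+0.98132·0.425) = 1.40632/1.417061 = 0.99242c.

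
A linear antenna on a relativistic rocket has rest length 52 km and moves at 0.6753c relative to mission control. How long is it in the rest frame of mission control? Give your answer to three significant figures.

γ = 1/√(1 − β²) = 1/√(1 − 0.45603009) = 1/√0.54396991 = 1/0.737543 = 1.3559.
Along the direction of motion the measured length is L₀/γ = 52/1.3559 = 38.4 km.

38.4 km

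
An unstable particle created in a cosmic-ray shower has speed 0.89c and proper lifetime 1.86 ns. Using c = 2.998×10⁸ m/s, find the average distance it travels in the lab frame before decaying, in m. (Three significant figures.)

γ = 1/√(1 − β²) = 1/√(1 − 0.7921) = 1/√0.2079 = 1/0.455961 = 2.1932.
Lab-frame lifetime: Δt = γτ = 2.1932 × 1.86 ns = 4.0794 ns.
Distance: d = vΔt = 0.89 × 2.998×10⁸ m/s × 4.0794×10^-9 s = 1.09 m.

1.09 m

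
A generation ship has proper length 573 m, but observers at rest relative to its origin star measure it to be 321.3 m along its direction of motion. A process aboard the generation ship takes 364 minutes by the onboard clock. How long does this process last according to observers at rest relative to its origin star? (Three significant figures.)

From L = L₀/γ: γ = 573/321.3 = 1.78338.
Δt = γΔτ = 1.78338 × 364 = 649 minutes.

649 minutes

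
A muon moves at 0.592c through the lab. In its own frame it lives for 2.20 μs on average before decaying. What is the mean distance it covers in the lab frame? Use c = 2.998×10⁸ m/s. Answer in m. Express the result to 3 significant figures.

β² = 0.350464, so γ = 1/√0.649536 = 1.2408.
Lab-frame lifetime: Δt = γτ = 1.2408 × 2.20 μs = 2.7298 μs.
Distance: d = vΔt = 0.592 × 2.998×10⁸ m/s × 2.7298×10^-6 s = 484 m.

484 m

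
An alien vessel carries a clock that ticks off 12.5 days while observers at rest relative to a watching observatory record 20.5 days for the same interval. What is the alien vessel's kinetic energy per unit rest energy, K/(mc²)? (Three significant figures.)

The time-dilation ratio gives γ = 20.5/12.5 = 1.64.
Since K = (γ−1)mc², K/(mc²) = 1.64 − 1 = 0.640.

0.640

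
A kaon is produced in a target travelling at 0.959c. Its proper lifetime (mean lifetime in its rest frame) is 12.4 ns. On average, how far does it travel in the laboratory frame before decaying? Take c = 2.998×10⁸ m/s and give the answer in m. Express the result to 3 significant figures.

12.6 m

β² = 0.919681, so γ = 1/√0.080319 = 3.5285.
Lab-frame lifetime: Δt = γτ = 3.5285 × 12.4 ns = 43.753 ns.
Distance: d = vΔt = 0.959 × 2.998×10⁸ m/s × 4.3753×10^-8 s = 12.6 m.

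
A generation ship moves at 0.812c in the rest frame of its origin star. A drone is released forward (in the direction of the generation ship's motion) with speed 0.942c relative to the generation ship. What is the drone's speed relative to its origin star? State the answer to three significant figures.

0.994c

Relativistic velocity addition: u = (u' + v)/(1 + u'v/c²), with u' = 0.942c and v = 0.812c.
Numerator: 0.942 + 0.812 = 1.754. Denominator: 1 + (0.942)(0.812) = 1.764904.
u = 1.754/1.764904 = 0.99382, so the speed is 0.994c.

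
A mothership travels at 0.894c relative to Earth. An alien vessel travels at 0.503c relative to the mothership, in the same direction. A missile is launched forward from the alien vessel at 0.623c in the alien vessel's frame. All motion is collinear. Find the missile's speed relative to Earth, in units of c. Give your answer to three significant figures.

Apply u = (u'+v)/(1+u'v) twice. Missile in the mothership frame: (0.623+0.503)/(1+0.623·0.503) = 1.126/1.313369 = 0.85734c.
That velocity, transformed to the rest frame of Earth: (0.85734+0.894)/(1+0.85734·0.894) = 1.75134/1.76646196 = 0.99144c.

0.991c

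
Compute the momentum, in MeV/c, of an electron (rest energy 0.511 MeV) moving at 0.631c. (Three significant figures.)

0.416 MeV/c

γ = 1/√(1 − β²) = 1/√(1 − 0.398161) = 1/√0.601839 = 1/0.775783 = 1.289.
Momentum: p = γβ·mc = 1.289 × 0.631 × 0.511 MeV/c = 0.416 MeV/c.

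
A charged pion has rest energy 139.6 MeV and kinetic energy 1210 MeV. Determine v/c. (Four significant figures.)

0.9946

K = (γ−1)mc², so γ = 1 + 1210/139.6 = 9.6676.
Then v/c = √(1 − γ⁻²) = √(1 − 0.0106995) = √0.9893005 = 0.9946.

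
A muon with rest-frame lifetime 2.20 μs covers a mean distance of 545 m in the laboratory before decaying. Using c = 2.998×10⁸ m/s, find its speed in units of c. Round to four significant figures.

d = βγcτ ⇒ βγ = d/(cτ) = 545.0 m / (659.56 m) = 0.82631.
β = (βγ)/√(1+(βγ)²) = 0.82631/√1.682788 = 0.6370.

0.6370c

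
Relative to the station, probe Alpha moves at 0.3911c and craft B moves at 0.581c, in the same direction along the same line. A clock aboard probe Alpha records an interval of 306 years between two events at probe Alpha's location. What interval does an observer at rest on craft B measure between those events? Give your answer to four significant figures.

The velocity of probe Alpha relative to craft B is (0.3911 − 0.581)c / (1 − 0.3911×0.581) = −0.24574c; relative speed 0.24574c.
At |u| = 0.24574c, γ = (1 − 0.0603881)^(−1/2) = 1.0316.
The clock on probe Alpha records proper time, so craft B measures Δt = γΔτ = 1.0316 × 306 = 315.7 years.

315.7 years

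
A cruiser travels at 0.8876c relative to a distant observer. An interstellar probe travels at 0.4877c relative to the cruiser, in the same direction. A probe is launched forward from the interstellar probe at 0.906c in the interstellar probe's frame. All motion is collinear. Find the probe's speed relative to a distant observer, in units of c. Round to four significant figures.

0.9980c

First combine the probe and interstellar probe (S''→S'): u₁ = (0.906 + 0.4877)/(1 + 0.906×0.4877) = 1.3937/1.4418562 = 0.9666.
Then combine with the cruiser (S'→S): u = (0.9666 + 0.8876)/(1 + 0.9666×0.8876) = 1.8542/1.85795416 = 0.99798.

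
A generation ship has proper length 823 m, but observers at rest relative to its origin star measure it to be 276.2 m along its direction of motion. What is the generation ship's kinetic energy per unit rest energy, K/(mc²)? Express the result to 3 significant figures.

From L = L₀/γ: γ = 823/276.2 = 2.97972.
K/(mc²) = γ − 1 = 2.97972 − 1 = 1.98.

1.98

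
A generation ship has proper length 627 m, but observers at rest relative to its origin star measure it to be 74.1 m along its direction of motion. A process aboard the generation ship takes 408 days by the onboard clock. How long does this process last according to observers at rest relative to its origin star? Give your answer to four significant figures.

Length contraction gives γ = L₀/L = 627/74.1 = 8.46154.
Δt = γΔτ = 8.46154 × 408 = 3452 days.

3452 days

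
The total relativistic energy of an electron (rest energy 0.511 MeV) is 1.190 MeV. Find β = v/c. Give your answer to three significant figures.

0.903

γ = E/(mc²) = 1.190/0.511 = 2.3288.
β = √(1 − 1/γ²) = √(1 − 0.184389) = √0.815611 = 0.903.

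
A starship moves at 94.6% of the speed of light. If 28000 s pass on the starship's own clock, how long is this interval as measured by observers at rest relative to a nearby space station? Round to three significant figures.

86400 s

γ = 1/√(1 − β²) = 1/√(1 − 0.894916) = 1/√0.105084 = 1/0.324167 = 3.0848.
Time dilation: Δt = γ·Δτ = 3.0848 × 28000 = 86400 s.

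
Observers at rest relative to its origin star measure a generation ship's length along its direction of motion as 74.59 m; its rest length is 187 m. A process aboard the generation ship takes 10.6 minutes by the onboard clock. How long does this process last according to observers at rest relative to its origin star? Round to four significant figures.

γ = L₀/L = 187/74.59 = 2.50704.
The same γ dilates the second interval: 2.50704 × 10.6 minutes = 26.57 minutes.

26.57 minutes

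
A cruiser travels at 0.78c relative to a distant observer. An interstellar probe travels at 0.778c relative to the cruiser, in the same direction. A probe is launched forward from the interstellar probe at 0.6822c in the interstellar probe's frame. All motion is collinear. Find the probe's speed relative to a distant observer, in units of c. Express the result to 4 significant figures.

0.9942c

Compose velocities in two stages. Stage 1 (into S'): u₁ = (0.6822+0.778)/(1+0.6822×0.778) = 0.95391.
Stage 2 (into S): u = (0.95391+0.78)/(1+0.95391×0.78) = 0.99419, so the speed is 0.9942c.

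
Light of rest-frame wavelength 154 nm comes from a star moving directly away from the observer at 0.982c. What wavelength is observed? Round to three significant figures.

1620 nm

Relativistic Doppler for wavelength: λ_obs = λ_src · √((1+β)/(1−β)).
With β = 0.982: factor = √(1.982/0.018) = 10.493.
λ_obs = 154 × 10.493 = 1620 nm.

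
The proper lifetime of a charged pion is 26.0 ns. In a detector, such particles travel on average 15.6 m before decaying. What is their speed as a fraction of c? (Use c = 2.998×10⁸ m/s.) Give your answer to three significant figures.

Lab distance = (lab lifetime)·v = γτ·βc, so βγ = d/(cτ) = 15.60/(2.998×10⁸ × 2.600×10^-8) = 2.0013.
With βγ = 2.0013: γ² = 1 + (βγ)² = 5.0052, and β = (βγ)/γ = 2.0013/2.23723 = 0.895.

0.895c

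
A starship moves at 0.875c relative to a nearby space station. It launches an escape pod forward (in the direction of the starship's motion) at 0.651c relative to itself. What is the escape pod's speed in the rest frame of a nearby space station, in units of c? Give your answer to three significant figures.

In units of c, u = (u' + v)/(1 + u'v) with u' = 0.651 and v = 0.875.
Numerator: 0.651 + 0.875 = 1.526. Denominator: 1 + (0.651)(0.875) = 1.569625.
u = 1.526/1.569625 = 0.97221, so the speed is 0.972c.

0.972c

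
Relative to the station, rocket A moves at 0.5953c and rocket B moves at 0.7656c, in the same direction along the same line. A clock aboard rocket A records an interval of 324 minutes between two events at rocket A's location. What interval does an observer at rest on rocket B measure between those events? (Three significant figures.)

Transform rocket A's velocity into rocket B's frame: (0.5953 − 0.7656)/(1 − 0.5953·0.7656) = −0.1703/0.54423832, so the relative speed is 0.31291c.
γ for this relative speed: γ = 1/√(1 − 0.0979127) = 1.0529.
Rocket A's interval is proper; time dilation gives Δt_B = γΔτ = 1.0529 × 324 minutes = 341 minutes.

341 minutes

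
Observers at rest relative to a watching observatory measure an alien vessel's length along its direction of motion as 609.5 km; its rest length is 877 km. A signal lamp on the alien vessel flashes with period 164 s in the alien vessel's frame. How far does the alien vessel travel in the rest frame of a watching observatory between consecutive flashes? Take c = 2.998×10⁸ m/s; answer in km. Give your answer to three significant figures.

γ = L₀/L = 877/609.5 = 1.43888.
β = √(1 − 1/γ²) = 0.71902. Lab-frame period = γτ = 1.43888×164 s = 235.98 s. Distance = βc × γτ = 0.71902 × 2.998×10⁸ m/s × 235.98 s = 5.0868×10^10 m = 5.09×10^7 km.

5.09×10^7 km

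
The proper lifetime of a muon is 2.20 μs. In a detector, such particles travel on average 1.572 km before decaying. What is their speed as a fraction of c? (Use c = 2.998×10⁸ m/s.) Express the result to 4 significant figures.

Lab distance = (lab lifetime)·v = γτ·βc, so βγ = d/(cτ) = 1572/(2.998×10⁸ × 2.200×10^-6) = 2.3834.
With βγ = 2.3834: γ² = 1 + (βγ)² = 6.6806, and β = (βγ)/γ = 2.3834/2.58469 = 0.9221.

0.9221c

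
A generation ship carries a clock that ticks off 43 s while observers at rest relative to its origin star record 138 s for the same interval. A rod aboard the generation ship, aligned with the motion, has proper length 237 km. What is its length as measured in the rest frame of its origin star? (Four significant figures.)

73.85 km

γ = Δt/Δτ = 138/43 = 3.2093.
L = L₀/γ = 237/3.2093 = 73.85 km.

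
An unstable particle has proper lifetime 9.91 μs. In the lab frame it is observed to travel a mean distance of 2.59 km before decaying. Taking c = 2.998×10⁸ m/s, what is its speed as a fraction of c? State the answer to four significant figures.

Let x = d/(cτ) = 2590 m / (2.998×10⁸ m/s × 9.910×10^-6 s) = 0.87176. Since d = βγcτ, x = βγ = β/√(1−β²).
Solving: β² = x²/(1+x²) = 0.759965/1.759965 = 0.431807, so β = 0.6571.

0.6571c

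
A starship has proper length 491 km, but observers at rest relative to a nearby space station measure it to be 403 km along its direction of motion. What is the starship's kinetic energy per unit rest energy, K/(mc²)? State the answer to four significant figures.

From L = L₀/γ: γ = 491/403 = 1.21836.
Since K = (γ−1)mc², K/(mc²) = 1.21836 − 1 = 0.2184.

0.2184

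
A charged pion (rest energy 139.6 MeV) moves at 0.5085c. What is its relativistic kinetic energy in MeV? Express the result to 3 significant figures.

22.5 MeV

With β = 0.5085, γ = 1/√(1 − 0.5085²) = 1/√0.74142775 = 1.16136.
Kinetic energy: K = (γ − 1)mc² = (1.16136 − 1) × 139.6 MeV = 0.16136 × 139.6 = 22.5 MeV.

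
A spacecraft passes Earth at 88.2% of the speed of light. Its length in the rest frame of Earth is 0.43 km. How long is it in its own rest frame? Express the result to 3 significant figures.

0.912 km

With β = 0.882, γ = 1/√(1 − 0.882²) = 1/√0.222076 = 2.122.
Proper length: L₀ = γ·L = 2.122 × 0.43 = 0.912 km.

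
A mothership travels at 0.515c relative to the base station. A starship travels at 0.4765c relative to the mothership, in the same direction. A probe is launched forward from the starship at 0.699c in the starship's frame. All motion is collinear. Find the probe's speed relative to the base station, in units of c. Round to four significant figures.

Compose velocities in two stages. Stage 1 (into S'): u₁ = (0.699+0.4765)/(1+0.699×0.4765) = 0.8818.
Stage 2 (into S): u = (0.8818+0.515)/(1+0.8818×0.515) = 0.96058, so the speed is 0.9606c.

0.9606c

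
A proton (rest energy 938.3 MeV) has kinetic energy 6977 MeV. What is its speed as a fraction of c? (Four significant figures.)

0.9929c

K = (γ−1)mc², so γ = 1 + 6977/938.3 = 8.4358.
Then v/c = √(1 − γ⁻²) = √(1 − 0.0140523) = √0.9859477 = 0.9929.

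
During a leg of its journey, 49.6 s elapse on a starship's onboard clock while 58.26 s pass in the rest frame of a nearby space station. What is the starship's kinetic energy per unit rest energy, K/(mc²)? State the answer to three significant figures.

The time-dilation ratio gives γ = 58.26/49.6 = 1.1746.
Since K = (γ−1)mc², K/(mc²) = 1.1746 − 1 = 0.175.

0.175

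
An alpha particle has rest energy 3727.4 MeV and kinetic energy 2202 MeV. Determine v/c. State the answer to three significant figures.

0.778

K = (γ−1)mc², so γ = 1 + 2202/3727.4 = 1.5908.
Then v/c = √(1 − γ⁻²) = √(1 − 0.395156) = √0.604844 = 0.778.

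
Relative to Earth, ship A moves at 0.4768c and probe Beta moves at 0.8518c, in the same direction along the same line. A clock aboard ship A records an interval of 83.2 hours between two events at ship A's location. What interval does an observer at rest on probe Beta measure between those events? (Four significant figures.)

Speed of ship A in probe Beta's frame: u = (v_A − v_B)/(1 − v_A v_B/c²) = (0.4768 − 0.8518)/(1 − 0.4768×0.8518) = −0.375/0.59386176 = −0.63146; |u| = 0.63146c.
γ for this relative speed: γ = 1/√(1 − 0.398742) = 1.2896.
Ship A's interval is proper; time dilation gives Δt_B = γΔτ = 1.2896 × 83.2 hours = 107.3 hours.

107.3 hours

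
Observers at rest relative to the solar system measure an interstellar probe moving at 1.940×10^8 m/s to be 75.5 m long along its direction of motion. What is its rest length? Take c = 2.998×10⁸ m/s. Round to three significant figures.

99.0 m

β = v/c = (1.940×10^8 m/s)/(2.998×10⁸ m/s) = 0.647098.
Lorentz factor: γ = (1 − 0.4187358)^(−1/2) = 1.3116.
Proper length: L₀ = γ·L = 1.3116 × 75.5 = 99.0 m.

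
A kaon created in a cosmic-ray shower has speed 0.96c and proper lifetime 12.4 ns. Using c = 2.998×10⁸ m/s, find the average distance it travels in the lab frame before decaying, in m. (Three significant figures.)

γ = 1/√(1 − β²) = 1/√(1 − 0.9216) = 1/√0.0784 = 1/0.28 = 3.5714.
Lab-frame lifetime: Δt = γτ = 3.5714 × 12.4 ns = 44.285 ns.
Distance: d = vΔt = 0.96 × 2.998×10⁸ m/s × 4.4285×10^-8 s = 12.7 m.

12.7 m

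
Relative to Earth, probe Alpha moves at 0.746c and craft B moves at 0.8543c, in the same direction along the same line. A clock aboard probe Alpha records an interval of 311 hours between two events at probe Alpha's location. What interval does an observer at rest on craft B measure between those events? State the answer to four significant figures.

Speed of probe Alpha in craft B's frame: u = (v_A − v_B)/(1 − v_A v_B/c²) = (0.746 − 0.8543)/(1 − 0.746×0.8543) = −0.1083/0.3626922 = −0.2986; |u| = 0.2986c.
γ for this relative speed: γ = 1/√(1 − 0.089162) = 1.0478.
Probe Alpha's interval is proper; time dilation gives Δt_B = γΔτ = 1.0478 × 311 hours = 325.9 hours.

325.9 hours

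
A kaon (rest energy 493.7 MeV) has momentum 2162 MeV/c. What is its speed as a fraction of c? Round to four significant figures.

0.9749c

pc/(mc²) = 2162/493.7 = 4.3792 = βγ = β/√(1−β²).
So β² = x²/(1 + x²) with x = 4.3792: x² = 19.1774, β² = 19.1774/20.1774 = 0.95044, β = 0.9749.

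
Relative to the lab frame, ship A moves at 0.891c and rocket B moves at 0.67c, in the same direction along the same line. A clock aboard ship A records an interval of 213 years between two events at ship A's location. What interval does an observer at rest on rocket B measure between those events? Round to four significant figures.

Transform ship A's velocity into rocket B's frame: (0.891 − 0.67)/(1 − 0.891·0.67) = 0.221/0.40303, so the relative speed is 0.54835c.
γ for this relative speed: γ = 1/√(1 − 0.300688) = 1.1958.
Ship A's interval is proper; time dilation gives Δt_B = γΔτ = 1.1958 × 213 years = 254.7 years.

254.7 years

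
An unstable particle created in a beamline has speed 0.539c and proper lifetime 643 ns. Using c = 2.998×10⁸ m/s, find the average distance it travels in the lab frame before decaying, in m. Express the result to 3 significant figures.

With β = 0.539, γ = 1/√(1 − 0.539²) = 1/√0.709479 = 1.1872.
Lab-frame lifetime: Δt = γτ = 1.1872 × 643 ns = 763.37 ns.
Distance: d = vΔt = 0.539 × 2.998×10⁸ m/s × 7.6337×10^-7 s = 123 m.

123 m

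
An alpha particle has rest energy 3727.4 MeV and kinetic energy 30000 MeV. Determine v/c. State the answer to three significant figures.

γ = 1 + K/(mc²) = 1 + 30000/3727.4 = 9.0485.
β = √(1 − 1/γ²) = √(1 − 0.0122137) = √0.9877863 = 0.994.

0.994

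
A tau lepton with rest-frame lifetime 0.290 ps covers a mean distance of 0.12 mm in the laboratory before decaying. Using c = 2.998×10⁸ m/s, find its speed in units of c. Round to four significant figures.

0.8098c

Lab distance = (lab lifetime)·v = γτ·βc, so βγ = d/(cτ) = 1.200×10^-4/(2.998×10⁸ × 2.900×10^-13) = 1.3802.
With βγ = 1.3802: γ² = 1 + (βγ)² = 2.90495, and β = (βγ)/γ = 1.3802/1.70439 = 0.8098.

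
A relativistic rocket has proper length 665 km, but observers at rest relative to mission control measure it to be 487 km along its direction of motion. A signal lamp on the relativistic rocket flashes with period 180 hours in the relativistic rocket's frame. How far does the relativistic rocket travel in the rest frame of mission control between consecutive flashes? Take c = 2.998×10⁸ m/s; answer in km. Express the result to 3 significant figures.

1.81×10^11 km

From L = L₀/γ: γ = 665/487 = 1.3655.
β = √(1 − 1/γ²) = 0.68095. Lab-frame period = γτ = 1.3655×180 hours = 245.79 hours. Distance = βc × γτ = 0.68095 × 2.998×10⁸ m/s × 884844 s = 1.8064×10^14 m = 1.81×10^11 km.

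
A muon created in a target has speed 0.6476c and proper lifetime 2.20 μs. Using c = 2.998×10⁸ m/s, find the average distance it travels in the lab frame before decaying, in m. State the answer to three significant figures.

γ = 1/√(1 − β²) = 1/√(1 − 0.41938576) = 1/√0.58061424 = 1/0.76198 = 1.3124.
Lab-frame lifetime: Δt = γτ = 1.3124 × 2.20 μs = 2.8873 μs.
Distance: d = vΔt = 0.6476 × 2.998×10⁸ m/s × 2.8873×10^-6 s = 561 m.

561 m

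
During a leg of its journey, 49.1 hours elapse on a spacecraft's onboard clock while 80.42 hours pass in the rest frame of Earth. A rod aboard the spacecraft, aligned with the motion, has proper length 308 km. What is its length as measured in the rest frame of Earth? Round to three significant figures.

γ = Δt/Δτ = 80.42/49.1 = 1.63788.
The rod contracts by the same γ: 308 km / 1.63788 = 188 km.

188 km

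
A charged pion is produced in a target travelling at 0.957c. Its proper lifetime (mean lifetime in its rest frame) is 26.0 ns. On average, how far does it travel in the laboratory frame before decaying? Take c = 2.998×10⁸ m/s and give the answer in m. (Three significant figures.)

25.7 m

With β = 0.957, γ = 1/√(1 − 0.957²) = 1/√0.084151 = 3.4472.
Lab-frame lifetime: Δt = γτ = 3.4472 × 26.0 ns = 89.627 ns.
Distance: d = vΔt = 0.957 × 2.998×10⁸ m/s × 8.9627×10^-8 s = 25.7 m.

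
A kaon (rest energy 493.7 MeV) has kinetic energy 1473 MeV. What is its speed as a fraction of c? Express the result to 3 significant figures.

K = (γ−1)mc², so γ = 1 + 1473/493.7 = 3.9836.
Then v/c = √(1 − γ⁻²) = √(1 − 0.0630157) = √0.9369843 = 0.968.

0.968c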